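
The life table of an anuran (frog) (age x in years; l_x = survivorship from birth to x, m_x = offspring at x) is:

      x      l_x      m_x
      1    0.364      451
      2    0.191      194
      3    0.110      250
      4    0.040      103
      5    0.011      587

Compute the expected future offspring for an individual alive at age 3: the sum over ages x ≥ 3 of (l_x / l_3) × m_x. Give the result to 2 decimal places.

346.15

l_3 = 0.110. Conditional survival from age 3 to x is l_x / l_3.
  x=3: (0.110/0.110) × 250 = 250.0000
  x=4: (0.040/0.110) × 103 = 37.4545
  x=5: (0.011/0.110) × 587 = 58.7000
Sum = 250.0000 + 37.4545 + 58.7000 = 346.1545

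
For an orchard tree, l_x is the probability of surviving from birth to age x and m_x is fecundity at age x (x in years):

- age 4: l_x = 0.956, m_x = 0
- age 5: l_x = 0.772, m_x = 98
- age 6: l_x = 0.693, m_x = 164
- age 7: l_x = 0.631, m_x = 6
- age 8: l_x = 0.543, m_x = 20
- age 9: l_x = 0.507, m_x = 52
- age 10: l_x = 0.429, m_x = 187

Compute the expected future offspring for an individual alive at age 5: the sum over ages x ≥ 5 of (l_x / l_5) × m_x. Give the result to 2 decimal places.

402.26

l_5 = 0.772. Conditional survival from age 5 to x is l_x / l_5.
  x=5: (0.772/0.772) × 98 = 98.0000
  x=6: (0.693/0.772) × 164 = 147.2176
  x=7: (0.631/0.772) × 6 = 4.9041
  x=8: (0.543/0.772) × 20 = 14.0674
  x=9: (0.507/0.772) × 52 = 34.1503
  x=10: (0.429/0.772) × 187 = 103.9158
Sum = 98.0000 + 147.2176 + 4.9041 + 14.0674 + 34.1503 + 103.9158 = 402.2552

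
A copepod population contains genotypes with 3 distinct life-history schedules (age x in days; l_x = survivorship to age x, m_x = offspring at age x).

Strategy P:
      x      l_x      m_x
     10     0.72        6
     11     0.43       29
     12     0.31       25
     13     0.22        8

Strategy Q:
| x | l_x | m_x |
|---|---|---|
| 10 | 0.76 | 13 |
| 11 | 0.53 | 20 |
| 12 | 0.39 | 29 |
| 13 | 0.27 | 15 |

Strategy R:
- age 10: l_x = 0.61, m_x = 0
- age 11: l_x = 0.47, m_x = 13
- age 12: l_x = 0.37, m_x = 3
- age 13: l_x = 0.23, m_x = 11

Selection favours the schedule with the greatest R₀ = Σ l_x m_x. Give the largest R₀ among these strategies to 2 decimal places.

35.84

Strategy P: R₀ = 0.72×6 + 0.43×29 + 0.31×25 + 0.22×8 = 26.3000
Strategy Q: R₀ = 0.76×13 + 0.53×20 + 0.39×29 + 0.27×15 = 35.8400
Strategy R: R₀ = 0.61×0 + 0.47×13 + 0.37×3 + 0.23×11 = 9.7500
Highest R₀: strategy Q with 35.8400.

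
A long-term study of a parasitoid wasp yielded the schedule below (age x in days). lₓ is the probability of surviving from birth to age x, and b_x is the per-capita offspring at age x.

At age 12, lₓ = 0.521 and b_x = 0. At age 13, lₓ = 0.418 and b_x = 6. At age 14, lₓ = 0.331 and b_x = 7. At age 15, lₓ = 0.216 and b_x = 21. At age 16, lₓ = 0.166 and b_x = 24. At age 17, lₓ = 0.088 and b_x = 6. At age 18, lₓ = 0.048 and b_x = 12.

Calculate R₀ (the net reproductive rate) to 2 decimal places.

14.45

R₀ = Σ lₓ b_x:
  age 12: 0.521 × 0 = 0.0000
  age 13: 0.418 × 6 = 2.5080
  age 14: 0.331 × 7 = 2.3170
  age 15: 0.216 × 21 = 4.5360
  age 16: 0.166 × 24 = 3.9840
  age 17: 0.088 × 6 = 0.5280
  age 18: 0.048 × 12 = 0.5760
R₀ = 0.0000 + 2.5080 + 2.3170 + 4.5360 + 3.9840 + 0.5280 + 0.5760 = 14.4490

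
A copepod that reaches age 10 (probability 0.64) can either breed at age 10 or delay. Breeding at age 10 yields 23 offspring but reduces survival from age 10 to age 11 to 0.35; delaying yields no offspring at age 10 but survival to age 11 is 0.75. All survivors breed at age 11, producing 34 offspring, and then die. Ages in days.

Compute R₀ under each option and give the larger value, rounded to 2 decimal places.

breed at age 10: R₀ = 0.64 × (23 + 0.35 × 34) = 0.64 × 34.9000 = 22.3360
delay to age 11: R₀ = 0.64 × (0.75 × 34) = 0.64 × 25.5000 = 16.3200
Higher: breed at age 10 (22.3360).

22.34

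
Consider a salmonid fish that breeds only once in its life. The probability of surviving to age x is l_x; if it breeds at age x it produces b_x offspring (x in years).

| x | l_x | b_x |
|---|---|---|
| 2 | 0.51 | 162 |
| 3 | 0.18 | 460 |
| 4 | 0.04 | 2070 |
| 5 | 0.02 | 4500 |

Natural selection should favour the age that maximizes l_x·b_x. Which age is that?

Expected offspring if breeding at age x = l_x × b_x:
  age 2: 0.51 × 162 = 82.620
  age 3: 0.18 × 460 = 82.800
  age 4: 0.04 × 2070 = 82.800
  age 5: 0.02 × 4500 = 90.000
Maximum at age 5 (90.000).

5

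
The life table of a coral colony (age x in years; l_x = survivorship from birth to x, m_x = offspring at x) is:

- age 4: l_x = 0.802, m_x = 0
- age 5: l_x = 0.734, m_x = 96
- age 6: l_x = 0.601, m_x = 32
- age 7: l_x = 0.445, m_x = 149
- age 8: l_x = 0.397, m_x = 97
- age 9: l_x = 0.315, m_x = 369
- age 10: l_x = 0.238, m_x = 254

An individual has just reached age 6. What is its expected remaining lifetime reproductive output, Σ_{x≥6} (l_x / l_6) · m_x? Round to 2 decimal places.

500.39

l_6 = 0.601. Conditional survival from age 6 to x is l_x / l_6.
  x=6: (0.601/0.601) × 32 = 32.0000
  x=7: (0.445/0.601) × 149 = 110.3245
  x=8: (0.397/0.601) × 97 = 64.0749
  x=9: (0.315/0.601) × 369 = 193.4027
  x=10: (0.238/0.601) × 254 = 100.5857
Sum = 32.0000 + 110.3245 + 64.0749 + 193.4027 + 100.5857 = 500.3877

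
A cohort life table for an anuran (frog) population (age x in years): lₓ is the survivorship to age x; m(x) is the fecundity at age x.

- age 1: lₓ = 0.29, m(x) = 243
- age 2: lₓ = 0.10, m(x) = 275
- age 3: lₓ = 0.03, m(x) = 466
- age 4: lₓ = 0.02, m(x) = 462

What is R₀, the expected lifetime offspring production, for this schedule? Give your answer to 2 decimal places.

R₀ = Σ lₓ m(x):
  age 1: 0.29 × 243 = 70.4700
  age 2: 0.10 × 275 = 27.5000
  age 3: 0.03 × 466 = 13.9800
  age 4: 0.02 × 462 = 9.2400
R₀ = 70.4700 + 27.5000 + 13.9800 + 9.2400 = 121.1900

121.19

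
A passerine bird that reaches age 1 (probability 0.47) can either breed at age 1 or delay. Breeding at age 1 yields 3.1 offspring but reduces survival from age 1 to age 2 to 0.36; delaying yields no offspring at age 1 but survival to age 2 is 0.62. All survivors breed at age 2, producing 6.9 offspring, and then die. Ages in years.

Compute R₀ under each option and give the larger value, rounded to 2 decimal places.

breed at age 1: R₀ = 0.47 × (3.1 + 0.36 × 6.9) = 0.47 × 5.5840 = 2.6245
delay to age 2: R₀ = 0.47 × (0.62 × 6.9) = 0.47 × 4.2780 = 2.0107
Higher: breed at age 1 (2.6245).

2.62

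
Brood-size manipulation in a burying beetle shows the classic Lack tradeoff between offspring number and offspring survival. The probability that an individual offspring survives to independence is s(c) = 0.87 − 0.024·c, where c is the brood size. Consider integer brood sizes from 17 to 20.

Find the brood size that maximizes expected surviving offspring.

18

Expected surviving offspring = c × s(c):
  c=17: 17 × 0.462 = 7.854
  c=18: 18 × 0.438 = 7.884
  c=19: 19 × 0.414 = 7.866
  c=20: 20 × 0.390 = 7.800
Maximum at c = 18 (7.884 surviving offspring).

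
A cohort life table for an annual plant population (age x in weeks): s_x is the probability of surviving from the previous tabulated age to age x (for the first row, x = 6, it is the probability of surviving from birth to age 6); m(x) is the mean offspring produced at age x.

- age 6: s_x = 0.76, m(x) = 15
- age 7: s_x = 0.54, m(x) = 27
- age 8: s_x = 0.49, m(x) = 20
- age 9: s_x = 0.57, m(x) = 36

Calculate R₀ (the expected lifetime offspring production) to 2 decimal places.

30.63

Survivorship from birth: l_x = s_6·s_7·…·s_x.
  l_6 = 0.76000
  l_7 = 0.41040
  l_8 = 0.20110
  l_9 = 0.11462
R₀ = Σ l_x m(x):
  age 6: 0.76000 × 15 = 11.4000
  age 7: 0.41040 × 27 = 11.0808
  age 8: 0.20110 × 20 = 4.0220
  age 9: 0.11462 × 36 = 4.1263
R₀ = 11.4000 + 11.0808 + 4.0220 + 4.1263 = 30.6291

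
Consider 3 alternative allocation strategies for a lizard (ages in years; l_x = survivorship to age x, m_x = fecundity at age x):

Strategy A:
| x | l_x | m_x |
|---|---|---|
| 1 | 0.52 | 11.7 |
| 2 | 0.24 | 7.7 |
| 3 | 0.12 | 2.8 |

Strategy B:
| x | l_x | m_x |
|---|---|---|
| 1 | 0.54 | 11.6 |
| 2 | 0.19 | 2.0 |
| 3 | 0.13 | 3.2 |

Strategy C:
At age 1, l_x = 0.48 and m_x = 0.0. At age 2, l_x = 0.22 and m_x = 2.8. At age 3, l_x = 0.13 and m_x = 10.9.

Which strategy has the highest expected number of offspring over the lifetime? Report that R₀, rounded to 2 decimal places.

Strategy A: R₀ = 0.52×11.7 + 0.24×7.7 + 0.12×2.8 = 8.2680
Strategy B: R₀ = 0.54×11.6 + 0.19×2.0 + 0.13×3.2 = 7.0600
Strategy C: R₀ = 0.48×0.0 + 0.22×2.8 + 0.13×10.9 = 2.0330
Highest R₀: strategy A with 8.2680.

8.27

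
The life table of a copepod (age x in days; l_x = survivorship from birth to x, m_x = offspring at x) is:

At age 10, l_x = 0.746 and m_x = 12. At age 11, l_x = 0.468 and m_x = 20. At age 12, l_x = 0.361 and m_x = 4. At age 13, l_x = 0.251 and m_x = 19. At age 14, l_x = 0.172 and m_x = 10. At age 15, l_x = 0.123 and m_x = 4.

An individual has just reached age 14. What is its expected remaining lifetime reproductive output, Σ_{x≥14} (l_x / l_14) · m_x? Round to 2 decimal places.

12.86

l_14 = 0.172. Conditional survival from age 14 to x is l_x / l_14.
  x=14: (0.172/0.172) × 10 = 10.0000
  x=15: (0.123/0.172) × 4 = 2.8605
Sum = 10.0000 + 2.8605 = 12.8605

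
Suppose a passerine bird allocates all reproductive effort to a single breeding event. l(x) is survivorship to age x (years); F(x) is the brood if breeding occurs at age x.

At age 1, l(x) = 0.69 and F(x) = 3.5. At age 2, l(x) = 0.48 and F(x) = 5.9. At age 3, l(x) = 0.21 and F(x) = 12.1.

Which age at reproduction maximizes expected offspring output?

Expected offspring if breeding at age x = l(x) × F(x):
  age 1: 0.69 × 3.5 = 2.415
  age 2: 0.48 × 5.9 = 2.832
  age 3: 0.21 × 12.1 = 2.541
Maximum at age 2 (2.832).

2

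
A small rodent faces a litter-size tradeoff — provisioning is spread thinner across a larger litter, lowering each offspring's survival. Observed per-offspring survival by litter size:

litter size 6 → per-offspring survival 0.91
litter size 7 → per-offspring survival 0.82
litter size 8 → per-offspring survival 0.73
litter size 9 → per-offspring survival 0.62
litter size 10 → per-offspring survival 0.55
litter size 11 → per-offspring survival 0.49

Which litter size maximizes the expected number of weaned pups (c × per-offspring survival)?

Expected weaned pups = c × s(c):
  c=6: 6 × 0.91 = 5.460
  c=7: 7 × 0.82 = 5.740
  c=8: 8 × 0.73 = 5.840
  c=9: 9 × 0.62 = 5.580
  c=10: 10 × 0.55 = 5.500
  c=11: 11 × 0.49 = 5.390
Maximum at c = 8 (5.840 weaned pups).

8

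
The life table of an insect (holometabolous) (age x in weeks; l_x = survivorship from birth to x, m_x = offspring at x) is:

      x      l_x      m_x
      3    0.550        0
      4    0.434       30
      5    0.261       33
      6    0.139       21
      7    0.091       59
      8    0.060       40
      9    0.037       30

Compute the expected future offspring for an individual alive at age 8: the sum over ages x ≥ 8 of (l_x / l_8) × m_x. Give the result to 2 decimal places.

58.50

l_8 = 0.060. Conditional survival from age 8 to x is l_x / l_8.
  x=8: (0.060/0.060) × 40 = 40.0000
  x=9: (0.037/0.060) × 30 = 18.5000
Sum = 40.0000 + 18.5000 = 58.5000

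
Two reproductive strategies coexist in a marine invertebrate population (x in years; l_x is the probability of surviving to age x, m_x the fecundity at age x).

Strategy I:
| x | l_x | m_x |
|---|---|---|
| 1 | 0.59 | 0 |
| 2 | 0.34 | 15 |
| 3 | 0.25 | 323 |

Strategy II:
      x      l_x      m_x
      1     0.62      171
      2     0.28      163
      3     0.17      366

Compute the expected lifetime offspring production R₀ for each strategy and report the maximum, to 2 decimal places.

Strategy I: R₀ = 0.59×0 + 0.34×15 + 0.25×323 = 85.8500
Strategy II: R₀ = 0.62×171 + 0.28×163 + 0.17×366 = 213.8800
Highest R₀: strategy II with 213.8800.

213.88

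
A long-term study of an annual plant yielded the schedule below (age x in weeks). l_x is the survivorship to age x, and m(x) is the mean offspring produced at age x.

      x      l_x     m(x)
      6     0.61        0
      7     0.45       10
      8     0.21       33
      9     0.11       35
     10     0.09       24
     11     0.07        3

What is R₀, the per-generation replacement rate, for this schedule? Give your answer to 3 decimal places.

R₀ = Σ l_x m(x):
  age 6: 0.61 × 0 = 0.0000
  age 7: 0.45 × 10 = 4.5000
  age 8: 0.21 × 33 = 6.9300
  age 9: 0.11 × 35 = 3.8500
  age 10: 0.09 × 24 = 2.1600
  age 11: 0.07 × 3 = 0.2100
R₀ = 0.0000 + 4.5000 + 6.9300 + 3.8500 + 2.1600 + 0.2100 = 17.6500

17.650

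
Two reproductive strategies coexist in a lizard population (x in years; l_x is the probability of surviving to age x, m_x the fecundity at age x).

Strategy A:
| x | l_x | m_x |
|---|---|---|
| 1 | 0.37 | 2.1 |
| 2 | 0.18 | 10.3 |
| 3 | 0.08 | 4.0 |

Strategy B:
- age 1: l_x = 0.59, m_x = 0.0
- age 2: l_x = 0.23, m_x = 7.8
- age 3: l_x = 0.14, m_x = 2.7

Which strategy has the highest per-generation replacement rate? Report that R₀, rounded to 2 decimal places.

2.95

Strategy A: R₀ = 0.37×2.1 + 0.18×10.3 + 0.08×4.0 = 2.9510
Strategy B: R₀ = 0.59×0.0 + 0.23×7.8 + 0.14×2.7 = 2.1720
Highest R₀: strategy A with 2.9510.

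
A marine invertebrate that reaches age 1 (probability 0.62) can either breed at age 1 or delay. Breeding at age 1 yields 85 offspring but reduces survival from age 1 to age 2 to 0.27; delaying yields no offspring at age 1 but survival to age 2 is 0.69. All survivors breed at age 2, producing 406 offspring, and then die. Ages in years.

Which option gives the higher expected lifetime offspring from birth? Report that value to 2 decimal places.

173.69

breed at age 1: R₀ = 0.62 × (85 + 0.27 × 406) = 0.62 × 194.6200 = 120.6644
delay to age 2: R₀ = 0.62 × (0.69 × 406) = 0.62 × 280.1400 = 173.6868
Higher: delay to age 2 (173.6868).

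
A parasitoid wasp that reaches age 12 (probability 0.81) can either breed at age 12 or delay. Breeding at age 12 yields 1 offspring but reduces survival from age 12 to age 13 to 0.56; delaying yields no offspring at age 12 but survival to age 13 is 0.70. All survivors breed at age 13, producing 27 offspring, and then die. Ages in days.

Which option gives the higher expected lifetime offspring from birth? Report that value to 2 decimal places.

breed at age 12: R₀ = 0.81 × (1 + 0.56 × 27) = 0.81 × 16.1200 = 13.0572
delay to age 13: R₀ = 0.81 × (0.70 × 27) = 0.81 × 18.9000 = 15.3090
Higher: delay to age 13 (15.3090).

15.31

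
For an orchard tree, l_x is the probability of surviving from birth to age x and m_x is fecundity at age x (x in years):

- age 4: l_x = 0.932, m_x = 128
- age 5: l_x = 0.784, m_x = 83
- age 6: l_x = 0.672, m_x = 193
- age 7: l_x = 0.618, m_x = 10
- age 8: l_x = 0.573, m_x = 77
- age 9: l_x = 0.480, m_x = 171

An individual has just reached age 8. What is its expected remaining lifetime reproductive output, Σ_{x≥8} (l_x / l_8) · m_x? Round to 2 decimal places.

220.25

l_8 = 0.573. Conditional survival from age 8 to x is l_x / l_8.
  x=8: (0.573/0.573) × 77 = 77.0000
  x=9: (0.480/0.573) × 171 = 143.2461
Sum = 77.0000 + 143.2461 = 220.2461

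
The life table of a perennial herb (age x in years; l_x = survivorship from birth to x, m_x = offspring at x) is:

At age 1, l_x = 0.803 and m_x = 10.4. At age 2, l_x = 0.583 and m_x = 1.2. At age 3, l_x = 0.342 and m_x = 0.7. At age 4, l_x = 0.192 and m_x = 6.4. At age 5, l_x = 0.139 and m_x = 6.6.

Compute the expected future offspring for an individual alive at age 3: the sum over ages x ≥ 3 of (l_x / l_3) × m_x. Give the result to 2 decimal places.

6.98

l_3 = 0.342. Conditional survival from age 3 to x is l_x / l_3.
  x=3: (0.342/0.342) × 0.7 = 0.7000
  x=4: (0.192/0.342) × 6.4 = 3.5930
  x=5: (0.139/0.342) × 6.6 = 2.6825
Sum = 0.7000 + 3.5930 + 2.6825 = 6.9754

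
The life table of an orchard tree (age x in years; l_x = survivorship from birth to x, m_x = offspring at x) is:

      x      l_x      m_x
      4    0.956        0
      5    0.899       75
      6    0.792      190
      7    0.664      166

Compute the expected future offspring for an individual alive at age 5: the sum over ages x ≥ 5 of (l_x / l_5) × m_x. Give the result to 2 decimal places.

364.99

l_5 = 0.899. Conditional survival from age 5 to x is l_x / l_5.
  x=5: (0.899/0.899) × 75 = 75.0000
  x=6: (0.792/0.899) × 190 = 167.3860
  x=7: (0.664/0.899) × 166 = 122.6073
Sum = 75.0000 + 167.3860 + 122.6073 = 364.9933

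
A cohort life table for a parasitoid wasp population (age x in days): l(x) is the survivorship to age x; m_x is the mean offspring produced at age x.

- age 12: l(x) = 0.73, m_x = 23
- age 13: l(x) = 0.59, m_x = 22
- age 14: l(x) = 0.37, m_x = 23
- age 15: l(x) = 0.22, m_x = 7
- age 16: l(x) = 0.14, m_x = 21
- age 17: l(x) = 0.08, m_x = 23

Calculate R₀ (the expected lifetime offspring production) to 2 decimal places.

R₀ = Σ l(x) m_x:
  age 12: 0.73 × 23 = 16.7900
  age 13: 0.59 × 22 = 12.9800
  age 14: 0.37 × 23 = 8.5100
  age 15: 0.22 × 7 = 1.5400
  age 16: 0.14 × 21 = 2.9400
  age 17: 0.08 × 23 = 1.8400
R₀ = 16.7900 + 12.9800 + 8.5100 + 1.5400 + 2.9400 + 1.8400 = 44.6000

44.60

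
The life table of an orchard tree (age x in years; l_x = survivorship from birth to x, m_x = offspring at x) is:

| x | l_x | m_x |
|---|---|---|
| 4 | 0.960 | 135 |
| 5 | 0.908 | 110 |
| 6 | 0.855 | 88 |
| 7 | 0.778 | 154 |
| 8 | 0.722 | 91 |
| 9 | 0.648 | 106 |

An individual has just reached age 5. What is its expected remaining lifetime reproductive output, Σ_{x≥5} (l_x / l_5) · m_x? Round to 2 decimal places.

472.82

l_5 = 0.908. Conditional survival from age 5 to x is l_x / l_5.
  x=5: (0.908/0.908) × 110 = 110.0000
  x=6: (0.855/0.908) × 88 = 82.8634
  x=7: (0.778/0.908) × 154 = 131.9515
  x=8: (0.722/0.908) × 91 = 72.3590
  x=9: (0.648/0.908) × 106 = 75.6476
Sum = 110.0000 + 82.8634 + 131.9515 + 72.3590 + 75.6476 = 472.8216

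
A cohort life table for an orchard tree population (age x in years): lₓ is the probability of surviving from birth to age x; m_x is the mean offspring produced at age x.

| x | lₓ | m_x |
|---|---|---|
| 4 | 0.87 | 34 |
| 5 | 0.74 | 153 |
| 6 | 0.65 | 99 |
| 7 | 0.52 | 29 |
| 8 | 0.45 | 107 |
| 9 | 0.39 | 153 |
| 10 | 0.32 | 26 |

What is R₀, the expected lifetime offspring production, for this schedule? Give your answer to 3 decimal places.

R₀ = Σ lₓ m_x:
  age 4: 0.87 × 34 = 29.5800
  age 5: 0.74 × 153 = 113.2200
  age 6: 0.65 × 99 = 64.3500
  age 7: 0.52 × 29 = 15.0800
  age 8: 0.45 × 107 = 48.1500
  age 9: 0.39 × 153 = 59.6700
  age 10: 0.32 × 26 = 8.3200
R₀ = 29.5800 + 113.2200 + 64.3500 + 15.0800 + 48.1500 + 59.6700 + 8.3200 = 338.3700

338.370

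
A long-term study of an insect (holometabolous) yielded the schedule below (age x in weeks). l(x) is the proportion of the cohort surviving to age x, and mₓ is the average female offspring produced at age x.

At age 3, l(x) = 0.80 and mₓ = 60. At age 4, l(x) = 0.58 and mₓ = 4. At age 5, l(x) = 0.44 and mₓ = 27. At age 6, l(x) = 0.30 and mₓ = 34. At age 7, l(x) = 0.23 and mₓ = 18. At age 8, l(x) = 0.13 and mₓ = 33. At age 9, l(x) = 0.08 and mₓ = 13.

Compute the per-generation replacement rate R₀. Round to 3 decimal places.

81.870

R₀ = Σ l(x) mₓ:
  age 3: 0.80 × 60 = 48.0000
  age 4: 0.58 × 4 = 2.3200
  age 5: 0.44 × 27 = 11.8800
  age 6: 0.30 × 34 = 10.2000
  age 7: 0.23 × 18 = 4.1400
  age 8: 0.13 × 33 = 4.2900
  age 9: 0.08 × 13 = 1.0400
R₀ = 48.0000 + 2.3200 + 11.8800 + 10.2000 + 4.1400 + 4.2900 + 1.0400 = 81.8700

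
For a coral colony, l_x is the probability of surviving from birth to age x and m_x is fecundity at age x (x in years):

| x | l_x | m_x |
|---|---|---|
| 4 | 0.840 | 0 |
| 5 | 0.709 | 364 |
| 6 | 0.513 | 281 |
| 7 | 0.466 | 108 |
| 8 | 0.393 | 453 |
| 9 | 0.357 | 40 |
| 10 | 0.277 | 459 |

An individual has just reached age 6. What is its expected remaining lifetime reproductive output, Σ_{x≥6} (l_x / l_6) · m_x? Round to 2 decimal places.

l_6 = 0.513. Conditional survival from age 6 to x is l_x / l_6.
  x=6: (0.513/0.513) × 281 = 281.0000
  x=7: (0.466/0.513) × 108 = 98.1053
  x=8: (0.393/0.513) × 453 = 347.0351
  x=9: (0.357/0.513) × 40 = 27.8363
  x=10: (0.277/0.513) × 459 = 247.8421
Sum = 281.0000 + 98.1053 + 347.0351 + 27.8363 + 247.8421 = 1001.8187

1001.82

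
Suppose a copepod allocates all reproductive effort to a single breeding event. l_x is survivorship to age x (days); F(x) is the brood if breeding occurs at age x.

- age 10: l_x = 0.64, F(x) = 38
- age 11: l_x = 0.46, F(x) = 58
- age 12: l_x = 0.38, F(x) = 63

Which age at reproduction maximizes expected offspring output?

11

Expected offspring if breeding at age x = l_x × F(x):
  age 10: 0.64 × 38 = 24.320
  age 11: 0.46 × 58 = 26.680
  age 12: 0.38 × 63 = 23.940
Maximum at age 11 (26.680).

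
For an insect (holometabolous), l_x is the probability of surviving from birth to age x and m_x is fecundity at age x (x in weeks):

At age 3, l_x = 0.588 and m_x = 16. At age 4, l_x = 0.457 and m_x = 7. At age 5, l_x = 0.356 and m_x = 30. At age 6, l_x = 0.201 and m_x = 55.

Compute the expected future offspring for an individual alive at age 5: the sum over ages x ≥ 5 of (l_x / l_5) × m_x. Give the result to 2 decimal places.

l_5 = 0.356. Conditional survival from age 5 to x is l_x / l_5.
  x=5: (0.356/0.356) × 30 = 30.0000
  x=6: (0.201/0.356) × 55 = 31.0534
Sum = 30.0000 + 31.0534 = 61.0534

61.05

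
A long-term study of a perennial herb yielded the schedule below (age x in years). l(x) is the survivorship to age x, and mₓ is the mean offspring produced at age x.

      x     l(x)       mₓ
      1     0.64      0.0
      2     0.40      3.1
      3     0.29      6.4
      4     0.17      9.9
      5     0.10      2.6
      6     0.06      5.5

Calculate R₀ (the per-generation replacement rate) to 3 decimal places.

R₀ = Σ l(x) mₓ:
  age 1: 0.64 × 0.0 = 0.0000
  age 2: 0.40 × 3.1 = 1.2400
  age 3: 0.29 × 6.4 = 1.8560
  age 4: 0.17 × 9.9 = 1.6830
  age 5: 0.10 × 2.6 = 0.2600
  age 6: 0.06 × 5.5 = 0.3300
R₀ = 0.0000 + 1.2400 + 1.8560 + 1.6830 + 0.2600 + 0.3300 = 5.3690

5.369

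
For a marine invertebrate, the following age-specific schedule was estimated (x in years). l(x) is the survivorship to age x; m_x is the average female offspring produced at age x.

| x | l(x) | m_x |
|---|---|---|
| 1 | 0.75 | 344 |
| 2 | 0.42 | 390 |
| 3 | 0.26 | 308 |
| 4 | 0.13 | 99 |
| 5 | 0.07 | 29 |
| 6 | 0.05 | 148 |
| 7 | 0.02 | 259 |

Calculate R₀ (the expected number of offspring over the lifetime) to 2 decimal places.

529.36

R₀ = Σ l(x) m_x:
  age 1: 0.75 × 344 = 258.0000
  age 2: 0.42 × 390 = 163.8000
  age 3: 0.26 × 308 = 80.0800
  age 4: 0.13 × 99 = 12.8700
  age 5: 0.07 × 29 = 2.0300
  age 6: 0.05 × 148 = 7.4000
  age 7: 0.02 × 259 = 5.1800
R₀ = 258.0000 + 163.8000 + 80.0800 + 12.8700 + 2.0300 + 7.4000 + 5.1800 = 529.3600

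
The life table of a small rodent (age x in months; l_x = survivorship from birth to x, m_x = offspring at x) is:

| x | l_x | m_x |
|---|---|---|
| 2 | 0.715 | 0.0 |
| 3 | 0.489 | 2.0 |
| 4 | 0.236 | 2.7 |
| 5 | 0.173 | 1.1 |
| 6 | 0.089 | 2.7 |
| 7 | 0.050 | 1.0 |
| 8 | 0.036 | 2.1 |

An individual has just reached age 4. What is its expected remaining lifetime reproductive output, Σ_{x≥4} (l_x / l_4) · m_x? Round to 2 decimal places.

l_4 = 0.236. Conditional survival from age 4 to x is l_x / l_4.
  x=4: (0.236/0.236) × 2.7 = 2.7000
  x=5: (0.173/0.236) × 1.1 = 0.8064
  x=6: (0.089/0.236) × 2.7 = 1.0182
  x=7: (0.050/0.236) × 1.0 = 0.2119
  x=8: (0.036/0.236) × 2.1 = 0.3203
Sum = 2.7000 + 0.8064 + 1.0182 + 0.2119 + 0.3203 = 5.0568

5.06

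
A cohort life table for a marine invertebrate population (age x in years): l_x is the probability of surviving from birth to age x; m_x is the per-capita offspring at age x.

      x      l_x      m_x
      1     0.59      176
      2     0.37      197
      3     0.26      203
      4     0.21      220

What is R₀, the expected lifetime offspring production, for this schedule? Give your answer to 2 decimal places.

275.71

R₀ = Σ l_x m_x:
  age 1: 0.59 × 176 = 103.8400
  age 2: 0.37 × 197 = 72.8900
  age 3: 0.26 × 203 = 52.7800
  age 4: 0.21 × 220 = 46.2000
R₀ = 103.8400 + 72.8900 + 52.7800 + 46.2000 = 275.7100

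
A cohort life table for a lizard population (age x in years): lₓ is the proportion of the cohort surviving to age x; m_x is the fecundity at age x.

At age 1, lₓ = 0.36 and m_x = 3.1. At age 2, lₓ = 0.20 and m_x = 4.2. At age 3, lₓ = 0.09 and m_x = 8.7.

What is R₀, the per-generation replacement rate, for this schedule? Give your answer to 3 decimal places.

R₀ = Σ lₓ m_x:
  age 1: 0.36 × 3.1 = 1.1160
  age 2: 0.20 × 4.2 = 0.8400
  age 3: 0.09 × 8.7 = 0.7830
R₀ = 1.1160 + 0.8400 + 0.7830 = 2.7390

2.739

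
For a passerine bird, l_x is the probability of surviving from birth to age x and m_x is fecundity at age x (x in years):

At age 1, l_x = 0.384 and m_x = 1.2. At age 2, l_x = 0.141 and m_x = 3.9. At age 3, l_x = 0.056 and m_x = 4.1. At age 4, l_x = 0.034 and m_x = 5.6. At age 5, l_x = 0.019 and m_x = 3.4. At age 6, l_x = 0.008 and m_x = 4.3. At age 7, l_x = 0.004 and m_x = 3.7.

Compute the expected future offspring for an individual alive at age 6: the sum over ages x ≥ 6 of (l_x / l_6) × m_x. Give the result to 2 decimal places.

6.15

l_6 = 0.008. Conditional survival from age 6 to x is l_x / l_6.
  x=6: (0.008/0.008) × 4.3 = 4.3000
  x=7: (0.004/0.008) × 3.7 = 1.8500
Sum = 4.3000 + 1.8500 = 6.1500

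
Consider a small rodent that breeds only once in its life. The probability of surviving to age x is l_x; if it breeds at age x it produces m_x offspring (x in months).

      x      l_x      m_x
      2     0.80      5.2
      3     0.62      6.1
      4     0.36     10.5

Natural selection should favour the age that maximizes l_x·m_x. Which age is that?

Expected offspring if breeding at age x = l_x × m_x:
  age 2: 0.80 × 5.2 = 4.160
  age 3: 0.62 × 6.1 = 3.782
  age 4: 0.36 × 10.5 = 3.780
Maximum at age 2 (4.160).

2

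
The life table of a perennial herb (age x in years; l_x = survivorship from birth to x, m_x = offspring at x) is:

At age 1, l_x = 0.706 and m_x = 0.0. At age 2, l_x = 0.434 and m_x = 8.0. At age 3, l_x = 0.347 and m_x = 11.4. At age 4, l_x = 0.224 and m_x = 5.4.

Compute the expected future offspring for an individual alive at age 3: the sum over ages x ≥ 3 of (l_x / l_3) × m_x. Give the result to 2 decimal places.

14.89

l_3 = 0.347. Conditional survival from age 3 to x is l_x / l_3.
  x=3: (0.347/0.347) × 11.4 = 11.4000
  x=4: (0.224/0.347) × 5.4 = 3.4859
Sum = 11.4000 + 3.4859 = 14.8859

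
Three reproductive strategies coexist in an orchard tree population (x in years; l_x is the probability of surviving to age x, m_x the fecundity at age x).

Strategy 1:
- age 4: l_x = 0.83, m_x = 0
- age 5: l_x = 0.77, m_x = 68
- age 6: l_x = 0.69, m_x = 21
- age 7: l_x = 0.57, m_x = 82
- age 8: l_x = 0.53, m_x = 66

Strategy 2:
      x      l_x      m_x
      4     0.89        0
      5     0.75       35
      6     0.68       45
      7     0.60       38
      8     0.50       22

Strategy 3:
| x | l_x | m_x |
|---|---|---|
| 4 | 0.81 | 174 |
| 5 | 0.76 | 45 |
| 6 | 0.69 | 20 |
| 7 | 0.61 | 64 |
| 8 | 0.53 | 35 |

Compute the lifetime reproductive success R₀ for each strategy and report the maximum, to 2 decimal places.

Strategy 1: R₀ = 0.83×0 + 0.77×68 + 0.69×21 + 0.57×82 + 0.53×66 = 148.5700
Strategy 2: R₀ = 0.89×0 + 0.75×35 + 0.68×45 + 0.60×38 + 0.50×22 = 90.6500
Strategy 3: R₀ = 0.81×174 + 0.76×45 + 0.69×20 + 0.61×64 + 0.53×35 = 246.5300
Highest R₀: strategy 3 with 246.5300.

246.53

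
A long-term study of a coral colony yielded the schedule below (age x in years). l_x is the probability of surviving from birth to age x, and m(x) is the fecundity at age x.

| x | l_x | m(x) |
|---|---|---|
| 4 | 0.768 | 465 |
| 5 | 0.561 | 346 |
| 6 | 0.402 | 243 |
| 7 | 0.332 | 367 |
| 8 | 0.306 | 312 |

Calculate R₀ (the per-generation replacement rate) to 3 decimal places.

866.228

R₀ = Σ l_x m(x):
  age 4: 0.768 × 465 = 357.1200
  age 5: 0.561 × 346 = 194.1060
  age 6: 0.402 × 243 = 97.6860
  age 7: 0.332 × 367 = 121.8440
  age 8: 0.306 × 312 = 95.4720
R₀ = 357.1200 + 194.1060 + 97.6860 + 121.8440 + 95.4720 = 866.2280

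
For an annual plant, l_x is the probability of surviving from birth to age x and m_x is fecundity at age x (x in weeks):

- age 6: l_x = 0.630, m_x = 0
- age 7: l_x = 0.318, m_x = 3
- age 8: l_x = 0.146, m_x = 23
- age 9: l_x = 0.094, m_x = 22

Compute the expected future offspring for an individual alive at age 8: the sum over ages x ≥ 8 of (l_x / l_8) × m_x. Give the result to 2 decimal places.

l_8 = 0.146. Conditional survival from age 8 to x is l_x / l_8.
  x=8: (0.146/0.146) × 23 = 23.0000
  x=9: (0.094/0.146) × 22 = 14.1644
Sum = 23.0000 + 14.1644 = 37.1644

37.16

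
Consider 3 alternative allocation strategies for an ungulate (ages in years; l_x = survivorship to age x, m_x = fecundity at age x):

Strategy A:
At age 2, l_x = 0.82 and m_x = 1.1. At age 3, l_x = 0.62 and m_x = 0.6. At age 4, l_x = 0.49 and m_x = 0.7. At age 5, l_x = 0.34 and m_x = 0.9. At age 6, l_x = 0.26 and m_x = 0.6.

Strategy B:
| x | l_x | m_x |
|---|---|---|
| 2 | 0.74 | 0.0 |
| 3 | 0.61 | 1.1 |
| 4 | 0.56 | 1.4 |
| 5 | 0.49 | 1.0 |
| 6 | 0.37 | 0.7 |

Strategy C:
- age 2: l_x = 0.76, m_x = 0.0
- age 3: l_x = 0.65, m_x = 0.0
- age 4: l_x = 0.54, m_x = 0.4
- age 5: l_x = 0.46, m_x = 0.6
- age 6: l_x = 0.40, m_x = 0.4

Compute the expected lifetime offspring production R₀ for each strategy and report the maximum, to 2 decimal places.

2.20

Strategy A: R₀ = 0.82×1.1 + 0.62×0.6 + 0.49×0.7 + 0.34×0.9 + 0.26×0.6 = 2.0790
Strategy B: R₀ = 0.74×0.0 + 0.61×1.1 + 0.56×1.4 + 0.49×1.0 + 0.37×0.7 = 2.2040
Strategy C: R₀ = 0.76×0.0 + 0.65×0.0 + 0.54×0.4 + 0.46×0.6 + 0.40×0.4 = 0.6520
Highest R₀: strategy B with 2.2040.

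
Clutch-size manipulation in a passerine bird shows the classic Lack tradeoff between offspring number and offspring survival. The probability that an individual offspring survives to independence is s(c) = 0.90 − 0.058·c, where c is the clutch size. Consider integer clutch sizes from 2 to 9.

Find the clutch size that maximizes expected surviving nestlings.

8

Expected surviving nestlings = c × s(c):
  c=2: 2 × 0.784 = 1.568
  c=3: 3 × 0.726 = 2.178
  c=4: 4 × 0.668 = 2.672
  c=5: 5 × 0.610 = 3.050
  c=6: 6 × 0.552 = 3.312
  c=7: 7 × 0.494 = 3.458
  c=8: 8 × 0.436 = 3.488
  c=9: 9 × 0.378 = 3.402
Maximum at c = 8 (3.488 surviving nestlings).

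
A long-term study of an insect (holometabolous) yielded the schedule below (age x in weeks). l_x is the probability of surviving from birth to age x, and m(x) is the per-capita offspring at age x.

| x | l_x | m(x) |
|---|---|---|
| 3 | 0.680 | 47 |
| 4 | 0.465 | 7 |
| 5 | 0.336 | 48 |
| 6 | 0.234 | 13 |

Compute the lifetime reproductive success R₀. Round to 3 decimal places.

54.385

R₀ = Σ l_x m(x):
  age 3: 0.680 × 47 = 31.9600
  age 4: 0.465 × 7 = 3.2550
  age 5: 0.336 × 48 = 16.1280
  age 6: 0.234 × 13 = 3.0420
R₀ = 31.9600 + 3.2550 + 16.1280 + 3.0420 = 54.3850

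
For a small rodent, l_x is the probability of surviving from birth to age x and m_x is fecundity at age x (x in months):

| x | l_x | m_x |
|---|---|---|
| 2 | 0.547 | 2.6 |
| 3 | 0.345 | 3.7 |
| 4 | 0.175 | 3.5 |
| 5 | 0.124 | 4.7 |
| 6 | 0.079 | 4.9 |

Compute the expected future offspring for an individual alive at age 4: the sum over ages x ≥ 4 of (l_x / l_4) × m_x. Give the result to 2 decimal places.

l_4 = 0.175. Conditional survival from age 4 to x is l_x / l_4.
  x=4: (0.175/0.175) × 3.5 = 3.5000
  x=5: (0.124/0.175) × 4.7 = 3.3303
  x=6: (0.079/0.175) × 4.9 = 2.2120
Sum = 3.5000 + 3.3303 + 2.2120 = 9.0423

9.04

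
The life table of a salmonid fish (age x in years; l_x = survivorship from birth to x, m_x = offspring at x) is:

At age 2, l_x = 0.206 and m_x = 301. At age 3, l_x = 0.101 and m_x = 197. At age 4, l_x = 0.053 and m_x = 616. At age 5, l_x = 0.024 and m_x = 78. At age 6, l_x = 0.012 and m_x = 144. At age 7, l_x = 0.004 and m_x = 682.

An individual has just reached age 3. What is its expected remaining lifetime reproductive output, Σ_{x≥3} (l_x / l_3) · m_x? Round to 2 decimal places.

582.90

l_3 = 0.101. Conditional survival from age 3 to x is l_x / l_3.
  x=3: (0.101/0.101) × 197 = 197.0000
  x=4: (0.053/0.101) × 616 = 323.2475
  x=5: (0.024/0.101) × 78 = 18.5347
  x=6: (0.012/0.101) × 144 = 17.1089
  x=7: (0.004/0.101) × 682 = 27.0099
Sum = 197.0000 + 323.2475 + 18.5347 + 17.1089 + 27.0099 = 582.9010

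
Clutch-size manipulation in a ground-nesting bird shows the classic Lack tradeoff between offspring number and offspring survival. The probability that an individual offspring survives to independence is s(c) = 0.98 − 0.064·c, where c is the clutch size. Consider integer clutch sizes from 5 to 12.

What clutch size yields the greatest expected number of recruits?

8

Expected recruits = c × s(c):
  c=5: 5 × 0.660 = 3.300
  c=6: 6 × 0.596 = 3.576
  c=7: 7 × 0.532 = 3.724
  c=8: 8 × 0.468 = 3.744
  c=9: 9 × 0.404 = 3.636
  c=10: 10 × 0.340 = 3.400
  c=11: 11 × 0.276 = 3.036
  c=12: 12 × 0.212 = 2.544
Maximum at c = 8 (3.744 recruits).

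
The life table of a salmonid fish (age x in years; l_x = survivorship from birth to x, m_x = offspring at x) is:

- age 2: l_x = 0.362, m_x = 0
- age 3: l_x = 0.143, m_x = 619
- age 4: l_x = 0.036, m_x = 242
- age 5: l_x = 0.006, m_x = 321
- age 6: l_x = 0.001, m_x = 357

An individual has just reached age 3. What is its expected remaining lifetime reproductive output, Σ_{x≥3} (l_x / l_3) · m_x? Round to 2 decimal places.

l_3 = 0.143. Conditional survival from age 3 to x is l_x / l_3.
  x=3: (0.143/0.143) × 619 = 619.0000
  x=4: (0.036/0.143) × 242 = 60.9231
  x=5: (0.006/0.143) × 321 = 13.4685
  x=6: (0.001/0.143) × 357 = 2.4965
Sum = 619.0000 + 60.9231 + 13.4685 + 2.4965 = 695.8881

695.89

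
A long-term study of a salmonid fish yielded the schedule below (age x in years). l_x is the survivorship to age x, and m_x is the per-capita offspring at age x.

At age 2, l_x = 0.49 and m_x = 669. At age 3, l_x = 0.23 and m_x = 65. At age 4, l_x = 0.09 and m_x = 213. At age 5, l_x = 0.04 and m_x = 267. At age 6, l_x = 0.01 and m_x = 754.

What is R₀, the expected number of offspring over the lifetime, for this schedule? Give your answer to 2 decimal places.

R₀ = Σ l_x m_x:
  age 2: 0.49 × 669 = 327.8100
  age 3: 0.23 × 65 = 14.9500
  age 4: 0.09 × 213 = 19.1700
  age 5: 0.04 × 267 = 10.6800
  age 6: 0.01 × 754 = 7.5400
R₀ = 327.8100 + 14.9500 + 19.1700 + 10.6800 + 7.5400 = 380.1500

380.15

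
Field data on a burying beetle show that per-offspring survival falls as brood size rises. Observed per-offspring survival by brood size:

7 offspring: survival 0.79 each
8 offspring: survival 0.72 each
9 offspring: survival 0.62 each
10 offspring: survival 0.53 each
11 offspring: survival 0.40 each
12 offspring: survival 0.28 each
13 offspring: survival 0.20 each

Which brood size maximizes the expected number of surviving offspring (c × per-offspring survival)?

Expected surviving offspring = c × s(c):
  c=7: 7 × 0.79 = 5.530
  c=8: 8 × 0.72 = 5.760
  c=9: 9 × 0.62 = 5.580
  c=10: 10 × 0.53 = 5.300
  c=11: 11 × 0.40 = 4.400
  c=12: 12 × 0.28 = 3.360
  c=13: 13 × 0.20 = 2.600
Maximum at c = 8 (5.760 surviving offspring).

8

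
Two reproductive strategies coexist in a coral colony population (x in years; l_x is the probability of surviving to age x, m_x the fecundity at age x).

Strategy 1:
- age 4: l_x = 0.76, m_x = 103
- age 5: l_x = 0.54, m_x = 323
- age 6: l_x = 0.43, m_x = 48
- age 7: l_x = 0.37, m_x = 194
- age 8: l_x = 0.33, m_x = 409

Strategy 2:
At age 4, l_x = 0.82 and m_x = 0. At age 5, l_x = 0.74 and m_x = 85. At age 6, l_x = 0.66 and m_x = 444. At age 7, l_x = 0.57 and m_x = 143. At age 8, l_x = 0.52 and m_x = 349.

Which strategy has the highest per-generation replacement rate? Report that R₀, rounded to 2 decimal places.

Strategy 1: R₀ = 0.76×103 + 0.54×323 + 0.43×48 + 0.37×194 + 0.33×409 = 480.0900
Strategy 2: R₀ = 0.82×0 + 0.74×85 + 0.66×444 + 0.57×143 + 0.52×349 = 618.9300
Highest R₀: strategy 2 with 618.9300.

618.93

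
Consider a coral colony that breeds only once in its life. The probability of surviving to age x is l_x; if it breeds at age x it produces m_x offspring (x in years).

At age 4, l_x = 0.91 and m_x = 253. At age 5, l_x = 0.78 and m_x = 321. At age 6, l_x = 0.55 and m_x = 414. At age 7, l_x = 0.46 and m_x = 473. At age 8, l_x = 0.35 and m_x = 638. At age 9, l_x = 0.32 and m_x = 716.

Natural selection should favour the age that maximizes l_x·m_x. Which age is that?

Expected offspring if breeding at age x = l_x × m_x:
  age 4: 0.91 × 253 = 230.230
  age 5: 0.78 × 321 = 250.380
  age 6: 0.55 × 414 = 227.700
  age 7: 0.46 × 473 = 217.580
  age 8: 0.35 × 638 = 223.300
  age 9: 0.32 × 716 = 229.120
Maximum at age 5 (250.380).

5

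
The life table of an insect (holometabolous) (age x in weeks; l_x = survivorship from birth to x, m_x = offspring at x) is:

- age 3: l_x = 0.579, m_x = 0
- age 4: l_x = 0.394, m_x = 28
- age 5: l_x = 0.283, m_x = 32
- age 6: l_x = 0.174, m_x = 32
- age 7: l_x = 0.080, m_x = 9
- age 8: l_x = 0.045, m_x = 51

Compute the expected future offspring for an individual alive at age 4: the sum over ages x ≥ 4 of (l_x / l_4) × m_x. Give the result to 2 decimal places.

72.77

l_4 = 0.394. Conditional survival from age 4 to x is l_x / l_4.
  x=4: (0.394/0.394) × 28 = 28.0000
  x=5: (0.283/0.394) × 32 = 22.9848
  x=6: (0.174/0.394) × 32 = 14.1320
  x=7: (0.080/0.394) × 9 = 1.8274
  x=8: (0.045/0.394) × 51 = 5.8249
Sum = 28.0000 + 22.9848 + 14.1320 + 1.8274 + 5.8249 = 72.7690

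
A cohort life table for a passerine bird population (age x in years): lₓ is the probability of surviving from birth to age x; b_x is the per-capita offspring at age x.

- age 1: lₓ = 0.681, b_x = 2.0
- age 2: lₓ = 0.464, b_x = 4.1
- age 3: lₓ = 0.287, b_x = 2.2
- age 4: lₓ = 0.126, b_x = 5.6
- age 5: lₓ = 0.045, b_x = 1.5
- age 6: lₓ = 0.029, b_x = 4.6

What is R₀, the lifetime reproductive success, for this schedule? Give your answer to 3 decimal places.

4.802

R₀ = Σ lₓ b_x:
  age 1: 0.681 × 2.0 = 1.3620
  age 2: 0.464 × 4.1 = 1.9024
  age 3: 0.287 × 2.2 = 0.6314
  age 4: 0.126 × 5.6 = 0.7056
  age 5: 0.045 × 1.5 = 0.0675
  age 6: 0.029 × 4.6 = 0.1334
R₀ = 1.3620 + 1.9024 + 0.6314 + 0.7056 + 0.0675 + 0.1334 = 4.8023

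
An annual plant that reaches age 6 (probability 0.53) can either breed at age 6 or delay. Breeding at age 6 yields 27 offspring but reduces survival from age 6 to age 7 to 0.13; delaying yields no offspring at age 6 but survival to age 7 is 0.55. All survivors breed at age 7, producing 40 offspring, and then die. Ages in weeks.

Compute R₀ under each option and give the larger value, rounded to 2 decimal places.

breed at age 6: R₀ = 0.53 × (27 + 0.13 × 40) = 0.53 × 32.2000 = 17.0660
delay to age 7: R₀ = 0.53 × (0.55 × 40) = 0.53 × 22.0000 = 11.6600
Higher: breed at age 6 (17.0660).

17.07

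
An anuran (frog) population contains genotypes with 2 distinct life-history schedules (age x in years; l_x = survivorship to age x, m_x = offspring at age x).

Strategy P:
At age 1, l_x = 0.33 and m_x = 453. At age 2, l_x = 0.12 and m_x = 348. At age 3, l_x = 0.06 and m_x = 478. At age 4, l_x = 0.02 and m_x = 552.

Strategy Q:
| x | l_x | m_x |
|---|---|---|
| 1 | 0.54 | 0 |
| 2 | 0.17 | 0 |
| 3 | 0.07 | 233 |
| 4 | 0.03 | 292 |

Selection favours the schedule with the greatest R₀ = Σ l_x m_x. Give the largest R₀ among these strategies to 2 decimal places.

230.97

Strategy P: R₀ = 0.33×453 + 0.12×348 + 0.06×478 + 0.02×552 = 230.9700
Strategy Q: R₀ = 0.54×0 + 0.17×0 + 0.07×233 + 0.03×292 = 25.0700
Highest R₀: strategy P with 230.9700.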